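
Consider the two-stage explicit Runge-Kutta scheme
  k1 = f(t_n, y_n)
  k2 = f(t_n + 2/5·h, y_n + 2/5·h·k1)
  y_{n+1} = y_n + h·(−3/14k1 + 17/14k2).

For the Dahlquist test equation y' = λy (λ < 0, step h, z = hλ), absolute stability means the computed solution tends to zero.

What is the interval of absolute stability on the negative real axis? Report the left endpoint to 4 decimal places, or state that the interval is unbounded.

(-2.0588, 0).

With y'=λy (z=hλ):
  k1=λy_n ⇒ h·k1=z·y_n;  k2=λ(1+2/5z)y_n ⇒ h·k2=z(1+2/5z)y_n
  y_{n+1}/y_n = 1 − 3/14z + 17/14z(1+2/5z) = 1 + z + 17/35z²
  Hence R(z) = 1 + z + 17/35z².

Solve |R(x)|<1 on ℝ⁻.
x=-1.24: |R|=0.5068
R=1: x+17/35x²=0 ⇒ x=−35/17=-2.0588; min R=1−1/(4·17/35)=0.4853>−1
Confirm numerically:
  x=-2.030: |R|=0.97158 <1
  x=-1.666: |R|=0.68213 <1
  x=-1.648: |R|=0.67115 <1
  x=-1.174: |R|=0.49545 <1
  x=-2.462: |R|=1.48213 >1
  x=-2.396: |R|=1.39240 >1
  x=-2.179: |R|=1.12719 >1
Interval (-2.0588, 0).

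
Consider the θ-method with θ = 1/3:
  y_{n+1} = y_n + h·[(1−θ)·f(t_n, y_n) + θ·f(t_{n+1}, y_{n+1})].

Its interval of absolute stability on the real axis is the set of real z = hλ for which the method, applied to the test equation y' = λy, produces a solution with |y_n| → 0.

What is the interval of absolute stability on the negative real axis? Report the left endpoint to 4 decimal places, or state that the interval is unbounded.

(-6.0000, 0).

With y'=λy (z=hλ):
  y_{n+1} = y_n + z·[2/3·y_n + 1/3·y_{n+1}] ⇒ (1 − 1/3z)y_{n+1} = (1 + 2/3z)y_n
  so R(z) = (1 + 2/3z)/(1 − 1/3z).

Boundary: |R(x)|=1, x<0.
x=-1.45: |R|=0.0225
R=−1: 1+2/3x = −1+1/3x ⇒ -1/3x=2 ⇒ x=2/(-1/3)=-6.0000
Confirm numerically:
  x=-5.266: |R|=0.91120 <1
  x=-3.929: |R|=0.70111 <1
  x=-3.832: |R|=0.68267 <1
  x=-6.528: |R|=1.05542 >1
  x=-6.493: |R|=1.05193 >1
Interval (-6.0000, 0).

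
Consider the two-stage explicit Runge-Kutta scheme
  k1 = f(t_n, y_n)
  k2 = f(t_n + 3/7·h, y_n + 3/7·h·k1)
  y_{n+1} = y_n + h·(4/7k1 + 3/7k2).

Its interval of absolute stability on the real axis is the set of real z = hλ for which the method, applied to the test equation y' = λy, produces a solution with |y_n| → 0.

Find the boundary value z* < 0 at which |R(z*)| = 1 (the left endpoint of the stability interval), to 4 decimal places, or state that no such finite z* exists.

Test eqn y'=λy, z=hλ:
  k1=λy_n ⇒ h·k1=z·y_n;  k2=λ(1+3/7z)y_n ⇒ h·k2=z(1+3/7z)y_n
  y_{n+1}/y_n = 1 + 4/7z + 3/7z(1+3/7z) = 1 + z + 9/49z²
  so R(z) = 1 + z + 9/49z².

Find x<0 with |R(x)|<1.
x=-1.55: |R|=0.1087
R=1: x+9/49x²=0 ⇒ x=−49/9=-5.4444; min R=1−1/(4·9/49)=-0.3611>−1
Confirm numerically:
  x=-4.552: |R|=0.25384 <1
  x=-3.094: |R|=0.33572 <1
  x=-2.439: |R|=0.34638 <1
  x=-5.992: |R|=1.60262 >1
  x=-5.923: |R|=1.52062 >1
  x=-5.661: |R|=1.22517 >1
Stable set (-5.4444, 0).

left endpoint -5.4444.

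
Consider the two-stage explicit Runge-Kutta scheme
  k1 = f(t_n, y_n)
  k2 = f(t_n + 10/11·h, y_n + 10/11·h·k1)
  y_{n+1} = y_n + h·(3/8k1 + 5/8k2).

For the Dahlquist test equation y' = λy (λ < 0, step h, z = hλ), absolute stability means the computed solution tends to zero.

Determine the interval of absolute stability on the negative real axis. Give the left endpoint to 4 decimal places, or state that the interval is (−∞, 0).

(-1.7600, 0).

Test eqn y'=λy, z=hλ:
  k1=λy_n ⇒ h·k1=z·y_n;  k2=λ(1+10/11z)y_n ⇒ h·k2=z(1+10/11z)y_n
  y_{n+1}/y_n = 1 + 3/8z + 5/8z(1+10/11z) = 1 + z + 25/44z²
  Hence R(z) = 1 + z + 25/44z².

Boundary: |R(x)|=1, x<0.
x=-0.69: |R|=0.5805
R=1: x+25/44x²=0 ⇒ x=−44/25=-1.7600; min R=1−1/(4·25/44)=0.5600>−1
Confirm numerically:
  x=-1.238: |R|=0.63282 <1
  x=-1.195: |R|=0.61638 <1
  x=-0.972: |R|=0.56481 <1
  x=-2.313: |R|=1.72676 >1
  x=-1.955: |R|=1.21661 >1
  x=-1.786: |R|=1.02638 >1
Stable set (-1.7600, 0).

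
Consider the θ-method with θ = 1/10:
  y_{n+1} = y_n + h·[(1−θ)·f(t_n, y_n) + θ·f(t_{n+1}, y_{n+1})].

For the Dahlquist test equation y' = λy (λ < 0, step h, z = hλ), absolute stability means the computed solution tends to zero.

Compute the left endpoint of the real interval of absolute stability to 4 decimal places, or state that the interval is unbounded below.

With y'=λy (z=hλ):
  y_{n+1} = y_n + z·[9/10·y_n + 1/10·y_{n+1}] ⇒ (1 − 1/10z)y_{n+1} = (1 + 9/10z)y_n
  so R(z) = (1 + 9/10z)/(1 − 1/10z).

Find x<0 with |R(x)|<1.
x=-0.6: |R|=0.4340
R=−1: 1+9/10x = −1+1/10x ⇒ -4/5x=2 ⇒ x=2/(-4/5)=-2.5000
Confirm numerically:
  x=-2.312: |R|=0.87784 <1
  x=-2.103: |R|=0.73759 <1
  x=-1.552: |R|=0.34349 <1
  x=-1.325: |R|=0.16998 <1
  x=-3.016: |R|=1.31715 >1
  x=-2.886: |R|=1.23964 >1
Stable set (-2.5000, 0).

z* = -2.5000.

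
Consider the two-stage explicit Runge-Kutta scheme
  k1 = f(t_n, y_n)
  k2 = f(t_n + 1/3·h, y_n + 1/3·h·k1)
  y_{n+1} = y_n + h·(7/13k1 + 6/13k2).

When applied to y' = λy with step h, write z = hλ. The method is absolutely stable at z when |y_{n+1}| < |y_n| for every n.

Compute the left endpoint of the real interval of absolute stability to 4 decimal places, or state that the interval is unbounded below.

On y'=λy, z=hλ:
  k1=λy_n ⇒ h·k1=z·y_n;  k2=λ(1+1/3z)y_n ⇒ h·k2=z(1+1/3z)y_n
  y_{n+1}/y_n = 1 + 7/13z + 6/13z(1+1/3z) = 1 + z + 2/13z²
  ⇒ R(z) = 1 + z + 2/13z².

Boundary: |R(x)|=1, x<0.
x=-0.63: |R|=0.4311
R=1: x+2/13x²=0 ⇒ x=−13/2=-6.5000; min R=1−1/(4·2/13)=-0.6250>−1
Confirm numerically:
  x=-5.149: |R|=0.07020 <1
  x=-4.194: |R|=0.48790 <1
  x=-3.323: |R|=0.62418 <1
  x=-6.842: |R|=1.35999 >1
  x=-6.796: |R|=1.30948 >1
Interval (-6.5000, 0).

left endpoint -6.5000.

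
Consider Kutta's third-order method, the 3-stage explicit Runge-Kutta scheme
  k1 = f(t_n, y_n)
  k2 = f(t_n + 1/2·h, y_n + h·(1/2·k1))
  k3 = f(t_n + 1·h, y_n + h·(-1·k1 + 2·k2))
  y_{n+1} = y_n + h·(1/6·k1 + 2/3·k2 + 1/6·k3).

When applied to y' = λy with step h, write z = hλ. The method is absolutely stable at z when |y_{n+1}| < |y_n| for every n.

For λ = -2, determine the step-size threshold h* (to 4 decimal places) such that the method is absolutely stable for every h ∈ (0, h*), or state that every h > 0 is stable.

Set f=λy, z=hλ:
  order 3, 3-stage ⇒ R(z)=1+z+z^2/2+z^3/6
  (e.g. R(-0.79)=0.43988, |R|=0.43988)

Solve |R(x)|<1 on ℝ⁻.
x=-0.79: |R|=0.4399
|R(-2.54)|=1.0454 |R(-1.46)|=0.0871 |R(-0.86)|=0.4038
Bisect:
  x_lo=-3.3730 |R|=3.0801  x_hi=-0.1694 |R|=0.8441
  mid=-1.77118 |R|=0.12870 →hi
  mid=-2.57207 |R|=1.10024 →lo
  mid=-2.17163 |R|=0.52053 →hi
  mid=-2.37185 |R|=0.78289 →hi
  mid=-2.47196 |R|=0.93419 →hi
  mid=-2.52201 |R|=1.01530 →lo
  mid=-2.49699 |R|=0.97428 →hi
  ...
  [-2.51282,-2.51263] ⇒ x*=-2.5127
Stable set (-2.5127, 0).

(-2.5127,0); λ=-2 ⇒ h* = 1.2564.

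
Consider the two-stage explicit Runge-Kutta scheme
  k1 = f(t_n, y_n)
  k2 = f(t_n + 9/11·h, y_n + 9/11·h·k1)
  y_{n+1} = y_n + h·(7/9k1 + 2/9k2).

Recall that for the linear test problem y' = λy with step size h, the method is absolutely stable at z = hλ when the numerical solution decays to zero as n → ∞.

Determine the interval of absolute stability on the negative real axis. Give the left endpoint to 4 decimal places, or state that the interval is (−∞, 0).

z∈(-5.5000,0).

Test eqn y'=λy, z=hλ:
  k1=λy_n ⇒ h·k1=z·y_n;  k2=λ(1+9/11z)y_n ⇒ h·k2=z(1+9/11z)y_n
  y_{n+1}/y_n = 1 + 7/9z + 2/9z(1+9/11z) = 1 + z + 2/11z²
  ⇒ R(z) = 1 + z + 2/11z².

Need |R(x)|<1, x<0.
x=-1.78: |R|=0.2039
R=1: x+2/11x²=0 ⇒ x=−11/2=-5.5000; min R=1−1/(4·2/11)=-0.3750>−1
Confirm numerically:
  x=-4.730: |R|=0.33780 <1
  x=-3.587: |R|=0.24762 <1
  x=-3.579: |R|=0.25005 <1
  x=-2.888: |R|=0.37154 <1
  x=-5.832: |R|=1.35204 >1
  x=-5.619: |R|=1.12157 >1
Interval (-5.5000, 0).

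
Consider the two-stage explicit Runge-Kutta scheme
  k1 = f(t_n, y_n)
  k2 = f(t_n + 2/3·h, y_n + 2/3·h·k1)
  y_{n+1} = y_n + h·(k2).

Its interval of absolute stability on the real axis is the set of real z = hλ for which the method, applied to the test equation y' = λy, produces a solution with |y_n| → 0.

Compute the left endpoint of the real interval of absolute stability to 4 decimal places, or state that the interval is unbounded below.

z* = -1.5000.

With y'=λy (z=hλ):
  k1=λy_n ⇒ h·k1=z·y_n;  k2=λ(1+2/3z)y_n ⇒ h·k2=z(1+2/3z)y_n
  y_{n+1}/y_n = 1 + z(1+2/3z) = 1 + z + 2/3z²
  so R(z) = 1 + z + 2/3z².

Need |R(x)|<1, x<0.
x=-0.52: |R|=0.6603
R=1: x+2/3x²=0 ⇒ x=−3/2=-1.5000; min R=1−1/(4·2/3)=0.6250>−1
Confirm numerically:
  x=-1.358: |R|=0.87144 <1
  x=-1.118: |R|=0.71528 <1
  x=-1.076: |R|=0.69585 <1
  x=-0.914: |R|=0.64293 <1
  x=-2.029: |R|=1.71556 >1
  x=-1.532: |R|=1.03268 >1
Interval (-1.5000, 0).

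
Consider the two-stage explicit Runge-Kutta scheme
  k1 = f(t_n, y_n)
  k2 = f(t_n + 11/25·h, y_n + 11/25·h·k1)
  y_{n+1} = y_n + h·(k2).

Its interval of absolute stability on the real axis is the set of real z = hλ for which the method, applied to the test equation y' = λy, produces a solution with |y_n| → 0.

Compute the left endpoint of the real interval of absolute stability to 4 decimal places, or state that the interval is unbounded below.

With y'=λy (z=hλ):
  k1=λy_n ⇒ h·k1=z·y_n;  k2=λ(1+11/25z)y_n ⇒ h·k2=z(1+11/25z)y_n
  y_{n+1}/y_n = 1 + z(1+11/25z) = 1 + z + 11/25z²
  so R(z) = 1 + z + 11/25z².

Solve |R(x)|<1 on ℝ⁻.
x=-1.32: |R|=0.4467
R=1: x+11/25x²=0 ⇒ x=−25/11=-2.2727; min R=1−1/(4·11/25)=0.4318>−1
Confirm numerically:
  x=-1.348: |R|=0.45153 <1
  x=-1.228: |R|=0.43551 <1
  x=-1.103: |R|=0.43231 <1
  x=-1.080: |R|=0.43322 <1
  x=-2.602: |R|=1.37698 >1
  x=-2.532: |R|=1.28885 >1
  x=-2.413: |R|=1.14893 >1
Stable set (-2.2727, 0).

left endpoint -2.2727.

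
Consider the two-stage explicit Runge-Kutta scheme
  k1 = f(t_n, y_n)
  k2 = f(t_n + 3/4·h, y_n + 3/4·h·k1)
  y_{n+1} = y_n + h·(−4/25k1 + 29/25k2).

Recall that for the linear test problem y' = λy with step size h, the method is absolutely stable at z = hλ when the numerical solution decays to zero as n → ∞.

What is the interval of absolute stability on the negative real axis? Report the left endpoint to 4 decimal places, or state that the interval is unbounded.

z∈(-1.1494,0).

Test eqn y'=λy, z=hλ:
  k1=λy_n ⇒ h·k1=z·y_n;  k2=λ(1+3/4z)y_n ⇒ h·k2=z(1+3/4z)y_n
  y_{n+1}/y_n = 1 − 4/25z + 29/25z(1+3/4z) = 1 + z + 87/100z²
  ⇒ R(z) = 1 + z + 87/100z².

Need |R(x)|<1, x<0.
x=-0.94: |R|=0.8287
R=1: x+87/100x²=0 ⇒ x=−100/87=-1.1494; min R=1−1/(4·87/100)=0.7126>−1
Confirm numerically:
  x=-1.074: |R|=0.92952 <1
  x=-0.978: |R|=0.85414 <1
  x=-0.748: |R|=0.73877 <1
  x=-1.682: |R|=1.77934 >1
  x=-1.295: |R|=1.16401 >1
So |R|<1 on (-1.1494, 0).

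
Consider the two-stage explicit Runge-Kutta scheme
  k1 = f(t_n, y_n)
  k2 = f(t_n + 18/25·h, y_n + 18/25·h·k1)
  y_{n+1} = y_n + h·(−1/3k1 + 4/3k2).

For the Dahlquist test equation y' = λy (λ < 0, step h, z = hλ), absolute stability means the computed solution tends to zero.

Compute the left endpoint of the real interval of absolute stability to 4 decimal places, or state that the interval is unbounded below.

On y'=λy, z=hλ:
  k1=λy_n ⇒ h·k1=z·y_n;  k2=λ(1+18/25z)y_n ⇒ h·k2=z(1+18/25z)y_n
  y_{n+1}/y_n = 1 − 1/3z + 4/3z(1+18/25z) = 1 + z + 24/25z²
  ⇒ R(z) = 1 + z + 24/25z².

Solve |R(x)|<1 on ℝ⁻.
x=-1.59: |R|=1.8370
R=1: x+24/25x²=0 ⇒ x=−25/24=-1.0417; min R=1−1/(4·24/25)=0.7396>−1
Confirm numerically:
  x=-1.016: |R|=0.97497 <1
  x=-1.000: |R|=0.96000 <1
  x=-0.813: |R|=0.82153 <1
  x=-0.527: |R|=0.73962 <1
  x=-1.195: |R|=1.17590 >1
  x=-1.081: |R|=1.04082 >1
Interval (-1.0417, 0).

z* = -1.0417.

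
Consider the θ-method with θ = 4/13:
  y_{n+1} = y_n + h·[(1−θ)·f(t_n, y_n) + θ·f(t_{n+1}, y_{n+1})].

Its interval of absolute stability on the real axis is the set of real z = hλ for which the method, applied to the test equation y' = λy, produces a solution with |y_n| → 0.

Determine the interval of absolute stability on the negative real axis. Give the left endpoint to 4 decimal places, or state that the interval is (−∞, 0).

(-5.2000, 0).

Set f=λy, z=hλ:
  y_{n+1} = y_n + z·[9/13·y_n + 4/13·y_{n+1}] ⇒ (1 − 4/13z)y_{n+1} = (1 + 9/13z)y_n
  so R(z) = (1 + 9/13z)/(1 − 4/13z).

Need |R(x)|<1, x<0.
x=-0.83: |R|=0.3388
R=−1: 1+9/13x = −1+4/13x ⇒ -5/13x=2 ⇒ x=2/(-5/13)=-5.2000
Confirm numerically:
  x=-4.224: |R|=0.83677 <1
  x=-4.023: |R|=0.79771 <1
  x=-3.830: |R|=0.75812 <1
  x=-2.086: |R|=0.27052 <1
  x=-5.771: |R|=1.07912 >1
  x=-5.711: |R|=1.07128 >1
  x=-5.349: |R|=1.02166 >1
Interval (-5.2000, 0).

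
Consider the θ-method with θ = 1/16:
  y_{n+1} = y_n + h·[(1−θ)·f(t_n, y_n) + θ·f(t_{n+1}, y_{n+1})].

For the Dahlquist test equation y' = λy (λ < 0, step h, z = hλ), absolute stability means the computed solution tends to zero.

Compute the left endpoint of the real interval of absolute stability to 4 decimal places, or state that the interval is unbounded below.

Test eqn y'=λy, z=hλ:
  y_{n+1} = y_n + z·[15/16·y_n + 1/16·y_{n+1}] ⇒ (1 − 1/16z)y_{n+1} = (1 + 15/16z)y_n
  Hence R(z) = (1 + 15/16z)/(1 − 1/16z).

Solve |R(x)|<1 on ℝ⁻.
x=-0.88: |R|=0.1659
R=−1: 1+15/16x = −1+1/16x ⇒ -7/8x=2 ⇒ x=2/(-7/8)=-2.2857
Confirm numerically:
  x=-2.117: |R|=0.86963 <1
  x=-1.952: |R|=0.73975 <1
  x=-1.838: |R|=0.64862 <1
  x=-2.870: |R|=1.43349 >1
  x=-2.755: |R|=1.35031 >1
Stable set (-2.2857, 0).

z* = -2.2857.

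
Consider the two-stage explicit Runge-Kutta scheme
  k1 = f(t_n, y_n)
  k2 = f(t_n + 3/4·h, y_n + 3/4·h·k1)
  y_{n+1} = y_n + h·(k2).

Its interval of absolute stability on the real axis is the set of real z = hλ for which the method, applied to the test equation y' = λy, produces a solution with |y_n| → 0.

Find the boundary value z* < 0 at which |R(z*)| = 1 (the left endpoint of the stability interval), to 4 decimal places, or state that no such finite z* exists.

On y'=λy, z=hλ:
  k1=λy_n ⇒ h·k1=z·y_n;  k2=λ(1+3/4z)y_n ⇒ h·k2=z(1+3/4z)y_n
  y_{n+1}/y_n = 1 + z(1+3/4z) = 1 + z + 3/4z²
  so R(z) = 1 + z + 3/4z².

Solve |R(x)|<1 on ℝ⁻.
x=-1.74: |R|=1.5307
R=1: x+3/4x²=0 ⇒ x=−4/3=-1.3333; min R=1−1/(4·3/4)=0.6667>−1
Confirm numerically:
  x=-1.146: |R|=0.83899 <1
  x=-0.945: |R|=0.72477 <1
  x=-0.845: |R|=0.69052 <1
  x=-0.645: |R|=0.66702 <1
  x=-1.637: |R|=1.37283 >1
  x=-1.380: |R|=1.04830 >1
Interval (-1.3333, 0).

left endpoint -1.3333.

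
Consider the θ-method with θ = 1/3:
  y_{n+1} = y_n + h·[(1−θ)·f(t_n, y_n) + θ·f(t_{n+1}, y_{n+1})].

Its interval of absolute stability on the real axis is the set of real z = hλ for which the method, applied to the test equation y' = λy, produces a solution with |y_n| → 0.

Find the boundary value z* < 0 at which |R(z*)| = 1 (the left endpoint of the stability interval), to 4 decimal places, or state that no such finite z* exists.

left endpoint -6.0000.

Set f=λy, z=hλ:
  y_{n+1} = y_n + z·[2/3·y_n + 1/3·y_{n+1}] ⇒ (1 − 1/3z)y_{n+1} = (1 + 2/3z)y_n
  R(z) = (1 + 2/3z)/(1 − 1/3z).

Need |R(x)|<1, x<0.
x=-1.3: |R|=0.0930
R=−1: 1+2/3x = −1+1/3x ⇒ -1/3x=2 ⇒ x=2/(-1/3)=-6.0000
Confirm numerically:
  x=-5.896: |R|=0.98831 <1
  x=-3.247: |R|=0.55931 <1
  x=-2.988: |R|=0.49699 <1
  x=-2.562: |R|=0.38188 <1
  x=-6.372: |R|=1.03969 >1
  x=-6.182: |R|=1.01982 >1
So |R|<1 on (-6.0000, 0).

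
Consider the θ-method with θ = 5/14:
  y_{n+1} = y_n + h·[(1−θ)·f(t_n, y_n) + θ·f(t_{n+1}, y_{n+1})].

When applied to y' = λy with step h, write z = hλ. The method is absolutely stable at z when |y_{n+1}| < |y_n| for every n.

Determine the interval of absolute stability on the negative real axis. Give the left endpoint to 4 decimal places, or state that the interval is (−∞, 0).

(-7.0000, 0).

With y'=λy (z=hλ):
  y_{n+1} = y_n + z·[9/14·y_n + 5/14·y_{n+1}] ⇒ (1 − 5/14z)y_{n+1} = (1 + 9/14z)y_n
  so R(z) = (1 + 9/14z)/(1 − 5/14z).

Find x<0 with |R(x)|<1.
x=-1.39: |R|=0.0711
R=−1: 1+9/14x = −1+5/14x ⇒ -2/7x=2 ⇒ x=2/(-2/7)=-7.0000
Confirm numerically:
  x=-6.624: |R|=0.96808 <1
  x=-6.162: |R|=0.92520 <1
  x=-5.477: |R|=0.85280 <1
  x=-3.877: |R|=0.62582 <1
  x=-7.501: |R|=1.03891 >1
  x=-7.264: |R|=1.02099 >1
  x=-7.198: |R|=1.01584 >1
So |R|<1 on (-7.0000, 0).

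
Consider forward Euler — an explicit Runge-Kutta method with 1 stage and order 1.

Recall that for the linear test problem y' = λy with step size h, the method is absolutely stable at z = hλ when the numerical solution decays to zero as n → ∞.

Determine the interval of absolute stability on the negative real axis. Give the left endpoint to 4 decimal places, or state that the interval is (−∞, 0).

z∈(-2.0000,0).

On y'=λy, z=hλ:
  order 1, 1-stage ⇒ R(z)=1+z
  (e.g. R(-1.43)=-0.43000, |R|=0.43000)

Boundary: |R(x)|=1, x<0.
x=-1.43: |R|=0.4300
|R(-0.87)|=0.1300 |R(-0.7)|=0.3000 |R(-0.61)|=0.3900
Bisect:
  x_lo=-2.8237 |R|=1.8237  x_hi=-0.1765 |R|=0.8235
  mid=-1.50008 |R|=0.50008 →hi
  mid=-2.16188 |R|=1.16188 →lo
  mid=-1.83098 |R|=0.83098 →hi
  mid=-1.99643 |R|=0.99643 →hi
  mid=-2.07915 |R|=1.07915 →lo
  mid=-2.03779 |R|=1.03779 →lo
  mid=-2.01711 |R|=1.01711 →lo
  mid=-2.00677 |R|=1.00677 →lo
  mid=-2.00160 |R|=1.00160 →lo
  ...
  [-2.00014,-1.99998] ⇒ x*=-2.0000
So |R|<1 on (-2.0000, 0).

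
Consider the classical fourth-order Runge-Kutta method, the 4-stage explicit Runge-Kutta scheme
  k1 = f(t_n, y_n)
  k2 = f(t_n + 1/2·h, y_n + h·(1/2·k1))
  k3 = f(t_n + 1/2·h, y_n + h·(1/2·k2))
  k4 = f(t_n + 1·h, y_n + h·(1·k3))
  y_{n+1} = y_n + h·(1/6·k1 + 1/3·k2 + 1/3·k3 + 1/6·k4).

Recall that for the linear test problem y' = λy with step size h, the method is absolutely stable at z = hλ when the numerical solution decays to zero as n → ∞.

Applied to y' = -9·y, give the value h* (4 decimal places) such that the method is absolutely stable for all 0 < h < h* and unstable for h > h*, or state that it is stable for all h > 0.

(-2.7853,0); λ=-9 ⇒ h* = 0.3095.

Set f=λy, z=hλ:
  order 4, 4-stage ⇒ R(z)=1+z+z^2/2+z^3/6+z^4/24
  (e.g. R(-0.45)=0.63777, |R|=0.63777)

Solve |R(x)|<1 on ℝ⁻.
x=-0.45: |R|=0.6378
|R(-2.42)|=0.5752 |R(-1.66)|=0.2718 |R(-0.59)|=0.5549
Bisect:
  x_lo=-3.1294 |R|=1.6555  x_hi=-0.1755 |R|=0.8391
  mid=-1.65244 |R|=0.27149 →hi
  mid=-2.39092 |R|=0.55098 →hi
  mid=-2.76017 |R|=0.96277 →hi
  mid=-2.94479 |R|=1.26833 →lo
  mid=-2.85248 |R|=1.10611 →lo
  mid=-2.80632 |R|=1.03217 →lo
  mid=-2.78324 |R|=0.99691 →hi
  mid=-2.79478 |R|=1.01440 →lo
  mid=-2.78901 |R|=1.00562 →lo
  mid=-2.78613 |R|=1.00126 →lo
  ...
  [-2.78541,-2.78523] ⇒ x*=-2.7853
Interval (-2.7853, 0).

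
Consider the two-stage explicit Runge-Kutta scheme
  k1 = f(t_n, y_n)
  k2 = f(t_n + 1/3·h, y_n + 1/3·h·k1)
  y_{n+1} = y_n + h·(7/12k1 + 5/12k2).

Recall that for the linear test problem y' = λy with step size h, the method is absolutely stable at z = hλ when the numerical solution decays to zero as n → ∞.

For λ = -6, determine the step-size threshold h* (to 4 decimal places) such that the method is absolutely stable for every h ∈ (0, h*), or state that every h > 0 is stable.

Set f=λy, z=hλ:
  k1=λy_n ⇒ h·k1=z·y_n;  k2=λ(1+1/3z)y_n ⇒ h·k2=z(1+1/3z)y_n
  y_{n+1}/y_n = 1 + 7/12z + 5/12z(1+1/3z) = 1 + z + 5/36z²
  Hence R(z) = 1 + z + 5/36z².

Solve |R(x)|<1 on ℝ⁻.
x=-0.56: |R|=0.4836
R=1: x+5/36x²=0 ⇒ x=−36/5=-7.2000; min R=1−1/(4·5/36)=-0.8000>−1
Confirm numerically:
  x=-6.097: |R|=0.06597 <1
  x=-4.439: |R|=0.70223 <1
  x=-4.359: |R|=0.71999 <1
  x=-3.303: |R|=0.78775 <1
  x=-7.726: |R|=1.56443 >1
  x=-7.652: |R|=1.48038 >1
  x=-7.371: |R|=1.17506 >1
Stable set (-7.2000, 0).

(-7.2000,0); λ=-6 ⇒ h* = (36/5)/6 = 1.2000.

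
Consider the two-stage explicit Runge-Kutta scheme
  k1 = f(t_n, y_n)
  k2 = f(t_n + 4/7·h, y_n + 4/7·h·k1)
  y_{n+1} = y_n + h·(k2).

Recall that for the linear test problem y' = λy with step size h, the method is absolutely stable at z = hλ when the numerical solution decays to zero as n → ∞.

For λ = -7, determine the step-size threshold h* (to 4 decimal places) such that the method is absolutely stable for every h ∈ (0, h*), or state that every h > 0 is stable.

(-1.7500,0); λ=-7 ⇒ h* = (7/4)/7 = 0.2500.

On y'=λy, z=hλ:
  k1=λy_n ⇒ h·k1=z·y_n;  k2=λ(1+4/7z)y_n ⇒ h·k2=z(1+4/7z)y_n
  y_{n+1}/y_n = 1 + z(1+4/7z) = 1 + z + 4/7z²
  R(z) = 1 + z + 4/7z².

Find x<0 with |R(x)|<1.
x=-1.07: |R|=0.5842
R=1: x+4/7x²=0 ⇒ x=−7/4=-1.7500; min R=1−1/(4·4/7)=0.5625>−1
Confirm numerically:
  x=-1.250: |R|=0.64286 <1
  x=-0.891: |R|=0.56265 <1
  x=-2.298: |R|=1.71960 >1
  x=-2.202: |R|=1.56875 >1
  x=-1.897: |R|=1.15935 >1
Interval (-1.7500, 0).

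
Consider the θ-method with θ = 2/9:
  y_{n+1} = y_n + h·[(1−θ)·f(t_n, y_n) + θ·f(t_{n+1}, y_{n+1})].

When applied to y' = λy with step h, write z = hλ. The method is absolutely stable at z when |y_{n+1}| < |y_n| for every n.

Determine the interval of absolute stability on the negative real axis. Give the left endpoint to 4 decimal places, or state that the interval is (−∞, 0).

z∈(-3.6000,0).

Set f=λy, z=hλ:
  y_{n+1} = y_n + z·[7/9·y_n + 2/9·y_{n+1}] ⇒ (1 − 2/9z)y_{n+1} = (1 + 7/9z)y_n
  R(z) = (1 + 7/9z)/(1 − 2/9z).

Find x<0 with |R(x)|<1.
x=-1.02: |R|=0.1685
R=−1: 1+7/9x = −1+2/9x ⇒ -5/9x=2 ⇒ x=2/(-5/9)=-3.6000
Confirm numerically:
  x=-2.756: |R|=0.70921 <1
  x=-2.450: |R|=0.58633 <1
  x=-2.146: |R|=0.45305 <1
  x=-1.790: |R|=0.28060 <1
  x=-3.895: |R|=1.08785 >1
  x=-3.804: |R|=1.06142 >1
  x=-3.790: |R|=1.05730 >1
Interval (-3.6000, 0).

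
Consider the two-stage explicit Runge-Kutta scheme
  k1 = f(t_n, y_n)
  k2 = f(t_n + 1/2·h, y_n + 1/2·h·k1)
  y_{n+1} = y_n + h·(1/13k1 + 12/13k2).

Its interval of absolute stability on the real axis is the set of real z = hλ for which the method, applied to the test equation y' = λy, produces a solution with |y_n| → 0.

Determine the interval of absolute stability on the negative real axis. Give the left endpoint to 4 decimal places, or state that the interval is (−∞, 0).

On y'=λy, z=hλ:
  k1=λy_n ⇒ h·k1=z·y_n;  k2=λ(1+1/2z)y_n ⇒ h·k2=z(1+1/2z)y_n
  y_{n+1}/y_n = 1 + 1/13z + 12/13z(1+1/2z) = 1 + z + 6/13z²
  ⇒ R(z) = 1 + z + 6/13z².

Solve |R(x)|<1 on ℝ⁻.
x=-0.37: |R|=0.6932
R=1: x+6/13x²=0 ⇒ x=−13/6=-2.1667; min R=1−1/(4·6/13)=0.4583>−1
Confirm numerically:
  x=-1.941: |R|=0.79784 <1
  x=-1.623: |R|=0.59275 <1
  x=-1.346: |R|=0.49018 <1
  x=-2.570: |R|=1.47842 >1
  x=-2.536: |R|=1.43229 >1
  x=-2.298: |R|=1.13929 >1
Interval (-2.1667, 0).

z∈(-2.1667,0).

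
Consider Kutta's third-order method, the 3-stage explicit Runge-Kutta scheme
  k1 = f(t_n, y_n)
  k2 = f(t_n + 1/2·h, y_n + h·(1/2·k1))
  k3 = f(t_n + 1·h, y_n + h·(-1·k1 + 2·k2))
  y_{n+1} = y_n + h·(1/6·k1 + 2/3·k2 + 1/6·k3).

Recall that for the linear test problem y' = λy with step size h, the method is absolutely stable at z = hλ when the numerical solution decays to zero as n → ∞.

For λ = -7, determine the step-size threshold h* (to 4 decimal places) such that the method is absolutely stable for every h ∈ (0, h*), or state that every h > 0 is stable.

On y'=λy, z=hλ:
  order 3, 3-stage ⇒ R(z)=1+z+z^2/2+z^3/6
  (e.g. R(-1.07)=0.29828, |R|=0.29828)

Find x<0 with |R(x)|<1.
x=-1.07: |R|=0.2983
|R(-1.85)|=0.1940 |R(-1.12)|=0.2730 |R(-0.93)|=0.3684
Bisect:
  x_lo=-3.2320 |R|=2.6360  x_hi=-0.3086 |R|=0.7341
  mid=-1.77030 |R|=0.12799 →hi
  mid=-2.50117 |R|=0.98107 →hi
  mid=-2.86661 |R|=1.68391 →lo
  mid=-2.68389 |R|=1.30438 →lo
  mid=-2.59253 |R|=1.13608 →lo
  mid=-2.54685 |R|=1.05696 →lo
  mid=-2.52401 |R|=1.01862 →lo
  mid=-2.51259 |R|=0.99975 →hi
  ...
  [-2.51277,-2.51259] ⇒ x*=-2.5127
Interval (-2.5127, 0).

(-2.5127,0); λ=-7 ⇒ h* = 0.3590.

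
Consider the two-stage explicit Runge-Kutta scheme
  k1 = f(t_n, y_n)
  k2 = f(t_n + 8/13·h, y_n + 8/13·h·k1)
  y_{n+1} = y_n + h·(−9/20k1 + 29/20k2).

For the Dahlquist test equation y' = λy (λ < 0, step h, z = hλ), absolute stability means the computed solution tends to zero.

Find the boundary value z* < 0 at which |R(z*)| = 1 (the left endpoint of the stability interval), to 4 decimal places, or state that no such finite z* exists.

left endpoint -1.1207.

On y'=λy, z=hλ:
  k1=λy_n ⇒ h·k1=z·y_n;  k2=λ(1+8/13z)y_n ⇒ h·k2=z(1+8/13z)y_n
  y_{n+1}/y_n = 1 − 9/20z + 29/20z(1+8/13z) = 1 + z + 58/65z²
  so R(z) = 1 + z + 58/65z².

Boundary: |R(x)|=1, x<0.
x=-1.45: |R|=1.4261
R=1: x+58/65x²=0 ⇒ x=−65/58=-1.1207; min R=1−1/(4·58/65)=0.7198>−1
Confirm numerically:
  x=-1.090: |R|=0.97015 <1
  x=-0.982: |R|=0.87847 <1
  x=-0.608: |R|=0.72185 <1
  x=-0.579: |R|=0.72014 <1
  x=-1.528: |R|=1.55535 >1
  x=-1.203: |R|=1.08836 >1
  x=-1.184: |R|=1.06689 >1
So |R|<1 on (-1.1207, 0).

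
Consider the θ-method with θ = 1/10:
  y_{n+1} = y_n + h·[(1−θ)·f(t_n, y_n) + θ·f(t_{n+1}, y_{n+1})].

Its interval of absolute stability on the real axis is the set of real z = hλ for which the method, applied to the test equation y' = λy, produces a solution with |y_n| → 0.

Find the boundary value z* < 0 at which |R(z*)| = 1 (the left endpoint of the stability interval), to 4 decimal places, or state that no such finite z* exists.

Test eqn y'=λy, z=hλ:
  y_{n+1} = y_n + z·[9/10·y_n + 1/10·y_{n+1}] ⇒ (1 − 1/10z)y_{n+1} = (1 + 9/10z)y_n
  so R(z) = (1 + 9/10z)/(1 − 1/10z).

Solve |R(x)|<1 on ℝ⁻.
x=-0.47: |R|=0.5511
R=−1: 1+9/10x = −1+1/10x ⇒ -4/5x=2 ⇒ x=2/(-4/5)=-2.5000
Confirm numerically:
  x=-2.131: |R|=0.75666 <1
  x=-1.550: |R|=0.34199 <1
  x=-1.272: |R|=0.12846 <1
  x=-1.013: |R|=0.08018 <1
  x=-2.949: |R|=1.27740 >1
  x=-2.845: |R|=1.21487 >1
  x=-2.797: |R|=1.18567 >1
So |R|<1 on (-2.5000, 0).

left endpoint -2.5000.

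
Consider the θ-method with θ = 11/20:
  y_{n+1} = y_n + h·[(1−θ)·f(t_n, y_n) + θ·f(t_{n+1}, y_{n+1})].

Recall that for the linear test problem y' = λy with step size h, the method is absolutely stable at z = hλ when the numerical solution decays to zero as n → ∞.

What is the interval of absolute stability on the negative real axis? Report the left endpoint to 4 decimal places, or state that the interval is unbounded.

On y'=λy, z=hλ:
  y_{n+1} = y_n + z·[9/20·y_n + 11/20·y_{n+1}] ⇒ (1 − 11/20z)y_{n+1} = (1 + 9/20z)y_n
  Hence R(z) = (1 + 9/20z)/(1 − 11/20z).

Need |R(x)|<1, x<0.
x=-1.6: |R|=0.1489
x=-2: |R|=0.0476
x=-10: |R|=0.5385
x=-100: |R|=0.7857
θ=11/20≥1/2 ⇒ |1+9/20x|<|1−11/20x| ∀x<0 ⇒ unbounded interval.

(−∞, 0) — no finite endpoint.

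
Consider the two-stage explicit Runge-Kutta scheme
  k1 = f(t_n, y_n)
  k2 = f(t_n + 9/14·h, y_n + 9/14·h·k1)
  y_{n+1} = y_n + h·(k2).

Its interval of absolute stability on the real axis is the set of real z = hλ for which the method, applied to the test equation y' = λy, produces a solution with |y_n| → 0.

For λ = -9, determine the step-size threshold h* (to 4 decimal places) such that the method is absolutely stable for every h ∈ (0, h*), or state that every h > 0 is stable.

(-1.5556,0); λ=-9 ⇒ h* = (14/9)/9 = 0.1728.

Set f=λy, z=hλ:
  k1=λy_n ⇒ h·k1=z·y_n;  k2=λ(1+9/14z)y_n ⇒ h·k2=z(1+9/14z)y_n
  y_{n+1}/y_n = 1 + z(1+9/14z) = 1 + z + 9/14z²
  so R(z) = 1 + z + 9/14z².

Boundary: |R(x)|=1, x<0.
x=-1.61: |R|=1.0564
R=1: x+9/14x²=0 ⇒ x=−14/9=-1.5556; min R=1−1/(4·9/14)=0.6111>−1
Confirm numerically:
  x=-1.314: |R|=0.79595 <1
  x=-1.198: |R|=0.72463 <1
  x=-0.837: |R|=0.61337 <1
  x=-0.710: |R|=0.61406 <1
  x=-1.833: |R|=1.32693 >1
  x=-1.719: |R|=1.18062 >1
  x=-1.652: |R|=1.10242 >1
So |R|<1 on (-1.5556, 0).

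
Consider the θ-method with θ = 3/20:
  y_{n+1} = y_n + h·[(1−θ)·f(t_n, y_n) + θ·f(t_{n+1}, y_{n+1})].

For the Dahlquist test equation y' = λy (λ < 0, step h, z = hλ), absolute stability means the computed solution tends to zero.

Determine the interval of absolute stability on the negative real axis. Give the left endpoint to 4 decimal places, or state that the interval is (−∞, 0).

Set f=λy, z=hλ:
  y_{n+1} = y_n + z·[17/20·y_n + 3/20·y_{n+1}] ⇒ (1 − 3/20z)y_{n+1} = (1 + 17/20z)y_n
  R(z) = (1 + 17/20z)/(1 − 3/20z).

Boundary: |R(x)|=1, x<0.
x=-0.43: |R|=0.5961
R=−1: 1+17/20x = −1+3/20x ⇒ -7/10x=2 ⇒ x=2/(-7/10)=-2.8571
Confirm numerically:
  x=-2.651: |R|=0.89676 <1
  x=-2.304: |R|=0.71225 <1
  x=-1.796: |R|=0.41484 <1
  x=-1.420: |R|=0.17065 <1
  x=-3.335: |R|=1.22296 >1
  x=-3.307: |R|=1.21049 >1
  x=-2.982: |R|=1.06039 >1
Stable set (-2.8571, 0).

z∈(-2.8571,0).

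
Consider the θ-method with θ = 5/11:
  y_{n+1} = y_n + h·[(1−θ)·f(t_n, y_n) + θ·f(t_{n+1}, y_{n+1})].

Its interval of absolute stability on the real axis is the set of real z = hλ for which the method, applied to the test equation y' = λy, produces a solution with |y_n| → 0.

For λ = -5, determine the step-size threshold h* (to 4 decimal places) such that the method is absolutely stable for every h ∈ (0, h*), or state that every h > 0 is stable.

Set f=λy, z=hλ:
  y_{n+1} = y_n + z·[6/11·y_n + 5/11·y_{n+1}] ⇒ (1 − 5/11z)y_{n+1} = (1 + 6/11z)y_n
  so R(z) = (1 + 6/11z)/(1 − 5/11z).

Find x<0 with |R(x)|<1.
x=-0.35: |R|=0.6980
R=−1: 1+6/11x = −1+5/11x ⇒ -1/11x=2 ⇒ x=2/(-1/11)=-22.0000
Confirm numerically:
  x=-20.811: |R|=0.98967 <1
  x=-19.872: |R|=0.98072 <1
  x=-13.960: |R|=0.90050 <1
  x=-22.574: |R|=1.00463 >1
  x=-22.217: |R|=1.00178 >1
  x=-22.105: |R|=1.00086 >1
Interval (-22.0000, 0).

(-22.0000,0); λ=-5 ⇒ h* = (22)/5 = 4.4000.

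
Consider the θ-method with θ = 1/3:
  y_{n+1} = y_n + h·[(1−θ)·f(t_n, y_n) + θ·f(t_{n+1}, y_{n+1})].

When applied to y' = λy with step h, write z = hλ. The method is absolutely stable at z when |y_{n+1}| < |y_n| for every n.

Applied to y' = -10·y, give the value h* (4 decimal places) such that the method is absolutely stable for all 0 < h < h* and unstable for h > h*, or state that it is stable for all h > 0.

(-6.0000,0); λ=-10 ⇒ h* = (6)/10 = 0.6000.

On y'=λy, z=hλ:
  y_{n+1} = y_n + z·[2/3·y_n + 1/3·y_{n+1}] ⇒ (1 − 1/3z)y_{n+1} = (1 + 2/3z)y_n
  R(z) = (1 + 2/3z)/(1 − 1/3z).

Find x<0 with |R(x)|<1.
x=-1.55: |R|=0.0220
R=−1: 1+2/3x = −1+1/3x ⇒ -1/3x=2 ⇒ x=2/(-1/3)=-6.0000
Confirm numerically:
  x=-5.778: |R|=0.97471 <1
  x=-2.826: |R|=0.45520 <1
  x=-2.616: |R|=0.39744 <1
  x=-6.157: |R|=1.01715 >1
  x=-6.113: |R|=1.01240 >1
Stable set (-6.0000, 0).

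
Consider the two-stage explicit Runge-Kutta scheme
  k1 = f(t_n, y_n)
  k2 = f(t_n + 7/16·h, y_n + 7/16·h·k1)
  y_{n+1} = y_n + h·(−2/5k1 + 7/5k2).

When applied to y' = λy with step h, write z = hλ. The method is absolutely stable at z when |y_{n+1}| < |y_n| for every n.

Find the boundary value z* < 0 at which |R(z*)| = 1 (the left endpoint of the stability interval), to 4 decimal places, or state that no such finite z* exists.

Set f=λy, z=hλ:
  k1=λy_n ⇒ h·k1=z·y_n;  k2=λ(1+7/16z)y_n ⇒ h·k2=z(1+7/16z)y_n
  y_{n+1}/y_n = 1 − 2/5z + 7/5z(1+7/16z) = 1 + z + 49/80z²
  so R(z) = 1 + z + 49/80z².

Boundary: |R(x)|=1, x<0.
x=-1.08: |R|=0.6344
R=1: x+49/80x²=0 ⇒ x=−80/49=-1.6327; min R=1−1/(4·49/80)=0.5918>−1
Confirm numerically:
  x=-1.367: |R|=0.77757 <1
  x=-1.330: |R|=0.75345 <1
  x=-1.077: |R|=0.63346 <1
  x=-2.231: |R|=1.81763 >1
  x=-1.694: |R|=1.06365 >1
Interval (-1.6327, 0).

left endpoint -1.6327.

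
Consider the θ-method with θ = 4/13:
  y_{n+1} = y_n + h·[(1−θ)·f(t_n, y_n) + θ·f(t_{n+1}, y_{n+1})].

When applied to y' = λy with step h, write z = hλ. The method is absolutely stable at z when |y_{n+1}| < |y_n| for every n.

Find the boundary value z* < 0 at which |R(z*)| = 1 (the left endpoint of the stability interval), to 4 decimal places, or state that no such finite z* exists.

z* = -5.2000.

On y'=λy, z=hλ:
  y_{n+1} = y_n + z·[9/13·y_n + 4/13·y_{n+1}] ⇒ (1 − 4/13z)y_{n+1} = (1 + 9/13z)y_n
  ⇒ R(z) = (1 + 9/13z)/(1 − 4/13z).

Need |R(x)|<1, x<0.
x=-1.64: |R|=0.0900
R=−1: 1+9/13x = −1+4/13x ⇒ -5/13x=2 ⇒ x=2/(-5/13)=-5.2000
Confirm numerically:
  x=-4.603: |R|=0.90497 <1
  x=-4.571: |R|=0.89947 <1
  x=-2.729: |R|=0.48340 <1
  x=-5.634: |R|=1.06106 >1
  x=-5.553: |R|=1.05012 >1
  x=-5.424: |R|=1.03228 >1
Stable set (-5.2000, 0).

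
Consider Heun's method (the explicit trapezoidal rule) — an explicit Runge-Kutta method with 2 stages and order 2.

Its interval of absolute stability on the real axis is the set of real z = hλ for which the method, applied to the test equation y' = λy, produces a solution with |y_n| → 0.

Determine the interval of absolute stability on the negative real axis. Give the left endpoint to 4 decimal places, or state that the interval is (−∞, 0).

z∈(-2.0000,0).

On y'=λy, z=hλ:
  order 2, 2-stage ⇒ R(z)=1+z+z^2/2
  (e.g. R(-0.37)=0.69845, |R|=0.69845)

Boundary: |R(x)|=1, x<0.
x=-0.37: |R|=0.6985
|R(-2.14)|=1.1498 |R(-1.81)|=0.8281 |R(-0.72)|=0.5392
Bisect:
  x_lo=-2.6246 |R|=1.8196  x_hi=-0.1378 |R|=0.8717
  mid=-1.38117 |R|=0.57264 →hi
  mid=-2.00287 |R|=1.00288 →lo
  mid=-1.69202 |R|=0.73945 →hi
  mid=-1.84745 |R|=0.85908 →hi
  mid=-1.92516 |R|=0.92796 →hi
  mid=-1.96402 |R|=0.96466 →hi
  mid=-1.98345 |R|=0.98358 →hi
  mid=-1.99316 |R|=0.99318 →hi
  mid=-1.99802 |R|=0.99802 →hi
  mid=-2.00044 |R|=1.00044 →lo
  ...
  [-2.00014,-1.99999] ⇒ x*=-2.0000
Interval (-2.0000, 0).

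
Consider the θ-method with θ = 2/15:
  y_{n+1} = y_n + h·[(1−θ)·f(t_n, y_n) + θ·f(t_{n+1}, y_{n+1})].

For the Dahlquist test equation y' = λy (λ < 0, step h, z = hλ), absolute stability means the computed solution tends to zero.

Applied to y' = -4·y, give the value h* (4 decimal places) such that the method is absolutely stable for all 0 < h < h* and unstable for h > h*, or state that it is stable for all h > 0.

Set f=λy, z=hλ:
  y_{n+1} = y_n + z·[13/15·y_n + 2/15·y_{n+1}] ⇒ (1 − 2/15z)y_{n+1} = (1 + 13/15z)y_n
  R(z) = (1 + 13/15z)/(1 − 2/15z).

Solve |R(x)|<1 on ℝ⁻.
x=-1.09: |R|=0.0483
R=−1: 1+13/15x = −1+2/15x ⇒ -11/15x=2 ⇒ x=2/(-11/15)=-2.7273
Confirm numerically:
  x=-2.678: |R|=0.97337 <1
  x=-2.634: |R|=0.94938 <1
  x=-2.090: |R|=0.63452 <1
  x=-1.892: |R|=0.51086 <1
  x=-2.920: |R|=1.10173 >1
  x=-2.756: |R|=1.01541 >1
So |R|<1 on (-2.7273, 0).

(-2.7273,0); λ=-4 ⇒ h* = (30/11)/4 = 0.6818.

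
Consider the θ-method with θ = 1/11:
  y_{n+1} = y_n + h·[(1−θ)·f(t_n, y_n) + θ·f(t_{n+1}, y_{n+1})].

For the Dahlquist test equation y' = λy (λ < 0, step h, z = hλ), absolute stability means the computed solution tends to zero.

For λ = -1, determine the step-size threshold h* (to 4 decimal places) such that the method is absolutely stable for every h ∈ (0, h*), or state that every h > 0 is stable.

Set f=λy, z=hλ:
  y_{n+1} = y_n + z·[10/11·y_n + 1/11·y_{n+1}] ⇒ (1 − 1/11z)y_{n+1} = (1 + 10/11z)y_n
  ⇒ R(z) = (1 + 10/11z)/(1 − 1/11z).

Find x<0 with |R(x)|<1.
x=-1.45: |R|=0.2811
R=−1: 1+10/11x = −1+1/11x ⇒ -9/11x=2 ⇒ x=2/(-9/11)=-2.4444
Confirm numerically:
  x=-2.166: |R|=0.80966 <1
  x=-1.622: |R|=0.41356 <1
  x=-1.257: |R|=0.12809 <1
  x=-1.070: |R|=0.02486 <1
  x=-2.965: |R|=1.33548 >1
  x=-2.780: |R|=1.21916 >1
So |R|<1 on (-2.4444, 0).

(-2.4444,0); λ=-1 ⇒ h* = (22/9)/1 = 2.4444.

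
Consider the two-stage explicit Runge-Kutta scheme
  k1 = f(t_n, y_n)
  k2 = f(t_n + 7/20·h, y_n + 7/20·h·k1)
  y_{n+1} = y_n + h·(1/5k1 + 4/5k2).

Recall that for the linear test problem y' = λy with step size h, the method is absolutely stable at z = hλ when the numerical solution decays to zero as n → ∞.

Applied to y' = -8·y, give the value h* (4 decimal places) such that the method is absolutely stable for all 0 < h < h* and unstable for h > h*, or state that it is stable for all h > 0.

With y'=λy (z=hλ):
  k1=λy_n ⇒ h·k1=z·y_n;  k2=λ(1+7/20z)y_n ⇒ h·k2=z(1+7/20z)y_n
  y_{n+1}/y_n = 1 + 1/5z + 4/5z(1+7/20z) = 1 + z + 7/25z²
  so R(z) = 1 + z + 7/25z².

Solve |R(x)|<1 on ℝ⁻.
x=-1.03: |R|=0.2671
R=1: x+7/25x²=0 ⇒ x=−25/7=-3.5714; min R=1−1/(4·7/25)=0.1071>−1
Confirm numerically:
  x=-2.331: |R|=0.19040 <1
  x=-2.101: |R|=0.13498 <1
  x=-2.033: |R|=0.12426 <1
  x=-3.980: |R|=1.45531 >1
  x=-3.842: |R|=1.29107 >1
  x=-3.806: |R|=1.24998 >1
Stable set (-3.5714, 0).

(-3.5714,0); λ=-8 ⇒ h* = (25/7)/8 = 0.4464.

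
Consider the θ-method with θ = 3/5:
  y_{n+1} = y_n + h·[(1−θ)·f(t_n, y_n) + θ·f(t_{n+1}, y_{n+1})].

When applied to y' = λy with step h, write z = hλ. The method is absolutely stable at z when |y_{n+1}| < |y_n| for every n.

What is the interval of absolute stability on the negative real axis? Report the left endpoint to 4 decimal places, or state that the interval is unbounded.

Set f=λy, z=hλ:
  y_{n+1} = y_n + z·[2/5·y_n + 3/5·y_{n+1}] ⇒ (1 − 3/5z)y_{n+1} = (1 + 2/5z)y_n
  R(z) = (1 + 2/5z)/(1 − 3/5z).

Solve |R(x)|<1 on ℝ⁻.
x=-0.38: |R|=0.6906
x=-2: |R|=0.0909
x=-10: |R|=0.4286
x=-100: |R|=0.6393
θ=3/5≥1/2 ⇒ |1+2/5x|<|1−3/5x| ∀x<0 ⇒ unbounded interval.

interval (−∞, 0).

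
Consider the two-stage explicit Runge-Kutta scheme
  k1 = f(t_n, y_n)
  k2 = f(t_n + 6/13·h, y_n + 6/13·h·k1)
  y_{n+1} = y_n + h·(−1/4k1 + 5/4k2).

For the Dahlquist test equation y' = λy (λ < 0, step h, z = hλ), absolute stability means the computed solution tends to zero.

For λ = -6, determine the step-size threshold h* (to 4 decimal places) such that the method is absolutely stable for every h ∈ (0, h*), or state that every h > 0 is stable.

(-1.7333,0); λ=-6 ⇒ h* = (26/15)/6 = 0.2889.

Test eqn y'=λy, z=hλ:
  k1=λy_n ⇒ h·k1=z·y_n;  k2=λ(1+6/13z)y_n ⇒ h·k2=z(1+6/13z)y_n
  y_{n+1}/y_n = 1 − 1/4z + 5/4z(1+6/13z) = 1 + z + 15/26z²
  R(z) = 1 + z + 15/26z².

Boundary: |R(x)|=1, x<0.
x=-0.49: |R|=0.6485
R=1: x+15/26x²=0 ⇒ x=−26/15=-1.7333; min R=1−1/(4·15/26)=0.5667>−1
Confirm numerically:
  x=-1.593: |R|=0.87103 <1
  x=-1.506: |R|=0.80248 <1
  x=-1.185: |R|=0.62513 <1
  x=-2.248: |R|=1.66748 >1
  x=-2.120: |R|=1.47292 >1
Stable set (-1.7333, 0).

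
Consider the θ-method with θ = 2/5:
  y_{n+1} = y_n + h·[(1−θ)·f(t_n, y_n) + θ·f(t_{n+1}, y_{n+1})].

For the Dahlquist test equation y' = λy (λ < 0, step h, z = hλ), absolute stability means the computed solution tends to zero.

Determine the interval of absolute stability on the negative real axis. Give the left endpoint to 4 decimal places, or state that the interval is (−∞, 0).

Set f=λy, z=hλ:
  y_{n+1} = y_n + z·[3/5·y_n + 2/5·y_{n+1}] ⇒ (1 − 2/5z)y_{n+1} = (1 + 3/5z)y_n
  R(z) = (1 + 3/5z)/(1 − 2/5z).

Need |R(x)|<1, x<0.
x=-1.36: |R|=0.1192
R=−1: 1+3/5x = −1+2/5x ⇒ -1/5x=2 ⇒ x=2/(-1/5)=-10.0000
Confirm numerically:
  x=-9.158: |R|=0.96389 <1
  x=-6.205: |R|=0.78202 <1
  x=-6.120: |R|=0.77494 <1
  x=-5.006: |R|=0.66733 <1
  x=-10.218: |R|=1.00857 >1
  x=-10.024: |R|=1.00096 >1
Stable set (-10.0000, 0).

z∈(-10.0000,0).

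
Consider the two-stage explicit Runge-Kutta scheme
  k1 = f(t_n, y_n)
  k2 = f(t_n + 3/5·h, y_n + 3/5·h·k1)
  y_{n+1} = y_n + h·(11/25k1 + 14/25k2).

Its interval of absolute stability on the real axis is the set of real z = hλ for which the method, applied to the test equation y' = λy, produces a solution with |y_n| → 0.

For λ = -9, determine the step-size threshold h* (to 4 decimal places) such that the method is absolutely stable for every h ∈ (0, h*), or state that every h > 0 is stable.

(-2.9762,0); λ=-9 ⇒ h* = (125/42)/9 = 0.3307.

Test eqn y'=λy, z=hλ:
  k1=λy_n ⇒ h·k1=z·y_n;  k2=λ(1+3/5z)y_n ⇒ h·k2=z(1+3/5z)y_n
  y_{n+1}/y_n = 1 + 11/25z + 14/25z(1+3/5z) = 1 + z + 42/125z²
  R(z) = 1 + z + 42/125z².

Solve |R(x)|<1 on ℝ⁻.
x=-1.3: |R|=0.2678
R=1: x+42/125x²=0 ⇒ x=−125/42=-2.9762; min R=1−1/(4·42/125)=0.2560>−1
Confirm numerically:
  x=-2.533: |R|=0.62281 <1
  x=-2.424: |R|=0.55026 <1
  x=-1.734: |R|=0.27627 <1
  x=-3.483: |R|=1.59311 >1
  x=-3.327: |R|=1.39216 >1
  x=-3.050: |R|=1.07564 >1
So |R|<1 on (-2.9762, 0).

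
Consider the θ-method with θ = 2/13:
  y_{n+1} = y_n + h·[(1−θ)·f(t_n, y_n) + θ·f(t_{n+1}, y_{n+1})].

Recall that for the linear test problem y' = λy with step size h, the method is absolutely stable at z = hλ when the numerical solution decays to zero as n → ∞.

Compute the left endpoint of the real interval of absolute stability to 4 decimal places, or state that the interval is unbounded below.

Test eqn y'=λy, z=hλ:
  y_{n+1} = y_n + z·[11/13·y_n + 2/13·y_{n+1}] ⇒ (1 − 2/13z)y_{n+1} = (1 + 11/13z)y_n
  R(z) = (1 + 11/13z)/(1 − 2/13z).

Solve |R(x)|<1 on ℝ⁻.
x=-0.49: |R|=0.5443
R=−1: 1+11/13x = −1+2/13x ⇒ -9/13x=2 ⇒ x=2/(-9/13)=-2.8889
Confirm numerically:
  x=-2.375: |R|=0.73944 <1
  x=-1.992: |R|=0.52473 <1
  x=-1.928: |R|=0.48695 <1
  x=-1.226: |R|=0.03145 <1
  x=-3.344: |R|=1.20805 >1
  x=-3.275: |R|=1.17775 >1
Interval (-2.8889, 0).

left endpoint -2.8889.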